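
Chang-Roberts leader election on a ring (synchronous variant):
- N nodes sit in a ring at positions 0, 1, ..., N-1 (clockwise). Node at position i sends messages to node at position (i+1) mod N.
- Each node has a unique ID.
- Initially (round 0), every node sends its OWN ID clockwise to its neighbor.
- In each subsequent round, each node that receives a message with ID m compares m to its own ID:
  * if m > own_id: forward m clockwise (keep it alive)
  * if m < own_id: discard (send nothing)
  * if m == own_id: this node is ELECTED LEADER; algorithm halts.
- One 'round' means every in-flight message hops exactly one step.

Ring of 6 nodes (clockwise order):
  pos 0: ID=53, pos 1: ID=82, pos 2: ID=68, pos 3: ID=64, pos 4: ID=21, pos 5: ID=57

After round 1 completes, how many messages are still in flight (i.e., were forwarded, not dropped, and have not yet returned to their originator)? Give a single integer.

Round 1: pos1(id82) recv 53: drop; pos2(id68) recv 82: fwd; pos3(id64) recv 68: fwd; pos4(id21) recv 64: fwd; pos5(id57) recv 21: drop; pos0(id53) recv 57: fwd
After round 1: 4 messages still in flight

Answer: 4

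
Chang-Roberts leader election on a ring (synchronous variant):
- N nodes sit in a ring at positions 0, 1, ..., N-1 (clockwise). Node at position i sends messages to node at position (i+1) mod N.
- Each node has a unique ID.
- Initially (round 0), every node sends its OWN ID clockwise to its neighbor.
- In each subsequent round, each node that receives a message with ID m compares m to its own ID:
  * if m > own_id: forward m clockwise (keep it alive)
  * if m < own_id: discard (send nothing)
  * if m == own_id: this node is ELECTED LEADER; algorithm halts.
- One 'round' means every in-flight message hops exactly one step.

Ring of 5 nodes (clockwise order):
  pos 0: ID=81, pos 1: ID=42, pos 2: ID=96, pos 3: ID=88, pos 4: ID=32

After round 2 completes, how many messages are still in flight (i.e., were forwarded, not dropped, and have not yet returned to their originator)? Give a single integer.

Round 1: pos1(id42) recv 81: fwd; pos2(id96) recv 42: drop; pos3(id88) recv 96: fwd; pos4(id32) recv 88: fwd; pos0(id81) recv 32: drop
Round 2: pos2(id96) recv 81: drop; pos4(id32) recv 96: fwd; pos0(id81) recv 88: fwd
After round 2: 2 messages still in flight

Answer: 2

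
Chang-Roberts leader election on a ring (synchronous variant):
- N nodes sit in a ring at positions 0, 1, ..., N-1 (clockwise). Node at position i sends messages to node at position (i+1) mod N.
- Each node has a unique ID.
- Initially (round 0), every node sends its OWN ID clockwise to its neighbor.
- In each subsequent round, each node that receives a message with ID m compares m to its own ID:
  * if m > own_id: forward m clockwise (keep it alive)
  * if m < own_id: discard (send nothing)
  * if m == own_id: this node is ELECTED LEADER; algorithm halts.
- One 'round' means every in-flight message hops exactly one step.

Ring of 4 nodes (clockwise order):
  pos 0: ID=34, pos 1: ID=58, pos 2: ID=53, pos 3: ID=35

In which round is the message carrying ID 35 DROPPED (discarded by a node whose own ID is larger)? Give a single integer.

Round 1: pos1(id58) recv 34: drop; pos2(id53) recv 58: fwd; pos3(id35) recv 53: fwd; pos0(id34) recv 35: fwd
Round 2: pos3(id35) recv 58: fwd; pos0(id34) recv 53: fwd; pos1(id58) recv 35: drop
Round 3: pos0(id34) recv 58: fwd; pos1(id58) recv 53: drop
Round 4: pos1(id58) recv 58: ELECTED
Message ID 35 originates at pos 3; dropped at pos 1 in round 2

Answer: 2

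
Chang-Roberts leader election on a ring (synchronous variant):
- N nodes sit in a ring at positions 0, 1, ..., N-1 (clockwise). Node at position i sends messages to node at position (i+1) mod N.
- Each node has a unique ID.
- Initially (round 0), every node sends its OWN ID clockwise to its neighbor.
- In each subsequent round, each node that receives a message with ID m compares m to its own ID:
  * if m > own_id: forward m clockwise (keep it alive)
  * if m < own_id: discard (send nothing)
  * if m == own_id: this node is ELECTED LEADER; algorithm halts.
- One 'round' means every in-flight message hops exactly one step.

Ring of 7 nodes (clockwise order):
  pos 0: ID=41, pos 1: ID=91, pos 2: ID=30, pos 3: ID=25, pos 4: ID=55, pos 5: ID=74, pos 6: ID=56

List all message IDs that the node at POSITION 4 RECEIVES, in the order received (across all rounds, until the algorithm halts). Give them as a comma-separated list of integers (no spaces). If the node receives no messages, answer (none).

Answer: 25,30,91

Derivation:
Round 1: pos1(id91) recv 41: drop; pos2(id30) recv 91: fwd; pos3(id25) recv 30: fwd; pos4(id55) recv 25: drop; pos5(id74) recv 55: drop; pos6(id56) recv 74: fwd; pos0(id41) recv 56: fwd
Round 2: pos3(id25) recv 91: fwd; pos4(id55) recv 30: drop; pos0(id41) recv 74: fwd; pos1(id91) recv 56: drop
Round 3: pos4(id55) recv 91: fwd; pos1(id91) recv 74: drop
Round 4: pos5(id74) recv 91: fwd
Round 5: pos6(id56) recv 91: fwd
Round 6: pos0(id41) recv 91: fwd
Round 7: pos1(id91) recv 91: ELECTED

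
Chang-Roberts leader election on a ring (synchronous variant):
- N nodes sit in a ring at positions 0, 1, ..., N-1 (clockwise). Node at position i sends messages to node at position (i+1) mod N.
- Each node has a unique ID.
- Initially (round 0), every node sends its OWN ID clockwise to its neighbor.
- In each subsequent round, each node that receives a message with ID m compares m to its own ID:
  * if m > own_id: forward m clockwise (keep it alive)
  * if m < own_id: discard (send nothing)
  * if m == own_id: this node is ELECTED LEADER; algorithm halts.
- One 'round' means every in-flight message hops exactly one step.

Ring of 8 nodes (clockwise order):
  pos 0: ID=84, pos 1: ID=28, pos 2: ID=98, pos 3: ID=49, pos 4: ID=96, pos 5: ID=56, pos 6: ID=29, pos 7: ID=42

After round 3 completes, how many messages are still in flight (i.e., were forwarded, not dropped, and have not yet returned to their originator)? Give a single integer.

Answer: 2

Derivation:
Round 1: pos1(id28) recv 84: fwd; pos2(id98) recv 28: drop; pos3(id49) recv 98: fwd; pos4(id96) recv 49: drop; pos5(id56) recv 96: fwd; pos6(id29) recv 56: fwd; pos7(id42) recv 29: drop; pos0(id84) recv 42: drop
Round 2: pos2(id98) recv 84: drop; pos4(id96) recv 98: fwd; pos6(id29) recv 96: fwd; pos7(id42) recv 56: fwd
Round 3: pos5(id56) recv 98: fwd; pos7(id42) recv 96: fwd; pos0(id84) recv 56: drop
After round 3: 2 messages still in flight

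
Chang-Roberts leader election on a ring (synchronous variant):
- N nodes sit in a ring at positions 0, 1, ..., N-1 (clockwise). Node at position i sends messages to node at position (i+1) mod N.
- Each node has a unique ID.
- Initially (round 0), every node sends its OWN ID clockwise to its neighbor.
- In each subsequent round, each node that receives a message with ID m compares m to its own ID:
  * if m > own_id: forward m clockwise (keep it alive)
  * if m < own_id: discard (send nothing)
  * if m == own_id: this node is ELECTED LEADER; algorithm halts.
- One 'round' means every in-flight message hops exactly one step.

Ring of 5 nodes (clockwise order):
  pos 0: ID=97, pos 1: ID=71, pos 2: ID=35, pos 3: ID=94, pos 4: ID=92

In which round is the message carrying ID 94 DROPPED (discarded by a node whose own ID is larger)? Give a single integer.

Answer: 2

Derivation:
Round 1: pos1(id71) recv 97: fwd; pos2(id35) recv 71: fwd; pos3(id94) recv 35: drop; pos4(id92) recv 94: fwd; pos0(id97) recv 92: drop
Round 2: pos2(id35) recv 97: fwd; pos3(id94) recv 71: drop; pos0(id97) recv 94: drop
Round 3: pos3(id94) recv 97: fwd
Round 4: pos4(id92) recv 97: fwd
Round 5: pos0(id97) recv 97: ELECTED
Message ID 94 originates at pos 3; dropped at pos 0 in round 2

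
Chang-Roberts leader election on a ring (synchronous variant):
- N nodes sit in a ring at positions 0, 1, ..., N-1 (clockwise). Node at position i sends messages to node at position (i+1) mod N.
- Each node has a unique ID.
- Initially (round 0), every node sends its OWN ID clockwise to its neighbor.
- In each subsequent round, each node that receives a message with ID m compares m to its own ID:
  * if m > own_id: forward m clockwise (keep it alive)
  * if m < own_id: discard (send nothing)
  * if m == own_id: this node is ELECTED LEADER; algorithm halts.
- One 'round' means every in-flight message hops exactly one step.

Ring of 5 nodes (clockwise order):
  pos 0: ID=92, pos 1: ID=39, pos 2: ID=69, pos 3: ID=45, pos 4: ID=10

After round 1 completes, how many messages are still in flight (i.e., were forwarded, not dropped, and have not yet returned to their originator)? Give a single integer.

Answer: 3

Derivation:
Round 1: pos1(id39) recv 92: fwd; pos2(id69) recv 39: drop; pos3(id45) recv 69: fwd; pos4(id10) recv 45: fwd; pos0(id92) recv 10: drop
After round 1: 3 messages still in flight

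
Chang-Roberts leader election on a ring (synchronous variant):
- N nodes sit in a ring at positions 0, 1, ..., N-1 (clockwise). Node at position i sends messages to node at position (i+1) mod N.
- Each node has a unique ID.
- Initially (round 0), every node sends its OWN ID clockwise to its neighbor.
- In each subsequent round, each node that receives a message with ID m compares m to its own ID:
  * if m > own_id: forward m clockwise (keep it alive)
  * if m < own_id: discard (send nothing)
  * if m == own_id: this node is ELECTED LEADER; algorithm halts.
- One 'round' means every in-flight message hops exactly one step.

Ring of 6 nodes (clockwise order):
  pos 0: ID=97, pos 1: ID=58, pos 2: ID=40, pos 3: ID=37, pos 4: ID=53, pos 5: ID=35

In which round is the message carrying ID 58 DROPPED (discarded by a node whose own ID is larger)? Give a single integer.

Answer: 5

Derivation:
Round 1: pos1(id58) recv 97: fwd; pos2(id40) recv 58: fwd; pos3(id37) recv 40: fwd; pos4(id53) recv 37: drop; pos5(id35) recv 53: fwd; pos0(id97) recv 35: drop
Round 2: pos2(id40) recv 97: fwd; pos3(id37) recv 58: fwd; pos4(id53) recv 40: drop; pos0(id97) recv 53: drop
Round 3: pos3(id37) recv 97: fwd; pos4(id53) recv 58: fwd
Round 4: pos4(id53) recv 97: fwd; pos5(id35) recv 58: fwd
Round 5: pos5(id35) recv 97: fwd; pos0(id97) recv 58: drop
Round 6: pos0(id97) recv 97: ELECTED
Message ID 58 originates at pos 1; dropped at pos 0 in round 5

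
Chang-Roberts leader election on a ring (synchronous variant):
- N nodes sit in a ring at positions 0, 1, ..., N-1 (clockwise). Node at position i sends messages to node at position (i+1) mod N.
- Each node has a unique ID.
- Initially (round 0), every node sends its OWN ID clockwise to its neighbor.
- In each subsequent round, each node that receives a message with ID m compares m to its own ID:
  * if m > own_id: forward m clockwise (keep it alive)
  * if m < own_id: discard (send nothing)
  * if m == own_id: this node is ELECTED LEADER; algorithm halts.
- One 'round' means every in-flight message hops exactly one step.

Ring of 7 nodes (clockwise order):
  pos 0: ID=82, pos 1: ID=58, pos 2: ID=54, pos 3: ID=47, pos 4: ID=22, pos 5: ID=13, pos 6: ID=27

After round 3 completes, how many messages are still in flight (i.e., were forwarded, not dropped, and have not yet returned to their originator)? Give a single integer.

Answer: 4

Derivation:
Round 1: pos1(id58) recv 82: fwd; pos2(id54) recv 58: fwd; pos3(id47) recv 54: fwd; pos4(id22) recv 47: fwd; pos5(id13) recv 22: fwd; pos6(id27) recv 13: drop; pos0(id82) recv 27: drop
Round 2: pos2(id54) recv 82: fwd; pos3(id47) recv 58: fwd; pos4(id22) recv 54: fwd; pos5(id13) recv 47: fwd; pos6(id27) recv 22: drop
Round 3: pos3(id47) recv 82: fwd; pos4(id22) recv 58: fwd; pos5(id13) recv 54: fwd; pos6(id27) recv 47: fwd
After round 3: 4 messages still in flight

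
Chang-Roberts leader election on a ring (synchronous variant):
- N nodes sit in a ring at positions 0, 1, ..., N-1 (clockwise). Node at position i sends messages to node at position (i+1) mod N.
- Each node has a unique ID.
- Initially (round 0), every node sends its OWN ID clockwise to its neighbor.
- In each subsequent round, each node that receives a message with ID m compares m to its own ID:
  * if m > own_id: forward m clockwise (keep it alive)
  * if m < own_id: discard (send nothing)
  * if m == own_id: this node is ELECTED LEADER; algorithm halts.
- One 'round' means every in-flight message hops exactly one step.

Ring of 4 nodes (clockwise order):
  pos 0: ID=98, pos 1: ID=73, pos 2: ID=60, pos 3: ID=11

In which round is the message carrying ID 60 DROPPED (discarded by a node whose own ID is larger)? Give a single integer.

Round 1: pos1(id73) recv 98: fwd; pos2(id60) recv 73: fwd; pos3(id11) recv 60: fwd; pos0(id98) recv 11: drop
Round 2: pos2(id60) recv 98: fwd; pos3(id11) recv 73: fwd; pos0(id98) recv 60: drop
Round 3: pos3(id11) recv 98: fwd; pos0(id98) recv 73: drop
Round 4: pos0(id98) recv 98: ELECTED
Message ID 60 originates at pos 2; dropped at pos 0 in round 2

Answer: 2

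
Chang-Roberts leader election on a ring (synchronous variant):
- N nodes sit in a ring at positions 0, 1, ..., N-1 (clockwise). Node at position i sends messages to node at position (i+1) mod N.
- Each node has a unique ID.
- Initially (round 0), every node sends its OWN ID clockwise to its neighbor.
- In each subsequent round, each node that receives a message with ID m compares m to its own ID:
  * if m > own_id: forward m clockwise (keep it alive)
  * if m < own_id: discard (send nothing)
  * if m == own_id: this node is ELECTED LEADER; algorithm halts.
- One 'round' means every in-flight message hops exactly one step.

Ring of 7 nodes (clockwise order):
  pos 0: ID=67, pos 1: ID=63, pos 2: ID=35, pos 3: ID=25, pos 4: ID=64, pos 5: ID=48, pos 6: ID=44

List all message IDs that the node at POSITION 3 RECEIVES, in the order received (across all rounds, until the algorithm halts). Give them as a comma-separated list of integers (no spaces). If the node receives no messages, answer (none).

Answer: 35,63,67

Derivation:
Round 1: pos1(id63) recv 67: fwd; pos2(id35) recv 63: fwd; pos3(id25) recv 35: fwd; pos4(id64) recv 25: drop; pos5(id48) recv 64: fwd; pos6(id44) recv 48: fwd; pos0(id67) recv 44: drop
Round 2: pos2(id35) recv 67: fwd; pos3(id25) recv 63: fwd; pos4(id64) recv 35: drop; pos6(id44) recv 64: fwd; pos0(id67) recv 48: drop
Round 3: pos3(id25) recv 67: fwd; pos4(id64) recv 63: drop; pos0(id67) recv 64: drop
Round 4: pos4(id64) recv 67: fwd
Round 5: pos5(id48) recv 67: fwd
Round 6: pos6(id44) recv 67: fwd
Round 7: pos0(id67) recv 67: ELECTED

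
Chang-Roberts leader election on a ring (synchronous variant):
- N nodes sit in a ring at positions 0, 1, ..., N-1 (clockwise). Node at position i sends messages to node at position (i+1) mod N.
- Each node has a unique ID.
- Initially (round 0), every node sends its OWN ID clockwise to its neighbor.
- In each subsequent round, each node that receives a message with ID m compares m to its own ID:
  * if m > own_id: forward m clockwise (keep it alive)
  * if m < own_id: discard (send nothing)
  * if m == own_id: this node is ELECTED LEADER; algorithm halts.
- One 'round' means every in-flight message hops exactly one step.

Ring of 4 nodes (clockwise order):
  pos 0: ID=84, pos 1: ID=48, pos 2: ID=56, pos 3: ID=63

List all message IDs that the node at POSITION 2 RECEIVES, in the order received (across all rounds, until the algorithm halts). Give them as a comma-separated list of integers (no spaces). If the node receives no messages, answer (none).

Round 1: pos1(id48) recv 84: fwd; pos2(id56) recv 48: drop; pos3(id63) recv 56: drop; pos0(id84) recv 63: drop
Round 2: pos2(id56) recv 84: fwd
Round 3: pos3(id63) recv 84: fwd
Round 4: pos0(id84) recv 84: ELECTED

Answer: 48,84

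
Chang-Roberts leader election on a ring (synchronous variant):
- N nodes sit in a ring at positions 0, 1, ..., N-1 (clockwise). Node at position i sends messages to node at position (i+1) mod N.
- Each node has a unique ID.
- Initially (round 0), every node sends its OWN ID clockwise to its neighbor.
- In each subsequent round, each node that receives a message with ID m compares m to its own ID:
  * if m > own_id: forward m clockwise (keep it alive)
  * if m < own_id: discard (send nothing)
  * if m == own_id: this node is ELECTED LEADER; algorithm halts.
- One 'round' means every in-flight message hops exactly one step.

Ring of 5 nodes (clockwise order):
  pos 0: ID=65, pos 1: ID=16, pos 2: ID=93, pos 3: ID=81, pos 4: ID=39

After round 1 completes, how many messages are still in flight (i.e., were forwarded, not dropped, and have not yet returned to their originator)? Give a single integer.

Round 1: pos1(id16) recv 65: fwd; pos2(id93) recv 16: drop; pos3(id81) recv 93: fwd; pos4(id39) recv 81: fwd; pos0(id65) recv 39: drop
After round 1: 3 messages still in flight

Answer: 3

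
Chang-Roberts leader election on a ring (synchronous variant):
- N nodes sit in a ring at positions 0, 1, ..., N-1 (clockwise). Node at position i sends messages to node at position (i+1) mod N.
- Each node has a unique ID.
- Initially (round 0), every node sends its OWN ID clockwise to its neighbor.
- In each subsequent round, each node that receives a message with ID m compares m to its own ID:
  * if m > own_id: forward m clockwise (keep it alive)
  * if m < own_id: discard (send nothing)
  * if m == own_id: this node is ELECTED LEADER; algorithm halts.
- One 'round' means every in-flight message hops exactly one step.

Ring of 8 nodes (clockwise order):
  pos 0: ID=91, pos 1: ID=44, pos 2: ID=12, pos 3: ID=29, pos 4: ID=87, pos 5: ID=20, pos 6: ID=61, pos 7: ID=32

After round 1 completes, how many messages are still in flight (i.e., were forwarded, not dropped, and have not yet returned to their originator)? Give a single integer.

Round 1: pos1(id44) recv 91: fwd; pos2(id12) recv 44: fwd; pos3(id29) recv 12: drop; pos4(id87) recv 29: drop; pos5(id20) recv 87: fwd; pos6(id61) recv 20: drop; pos7(id32) recv 61: fwd; pos0(id91) recv 32: drop
After round 1: 4 messages still in flight

Answer: 4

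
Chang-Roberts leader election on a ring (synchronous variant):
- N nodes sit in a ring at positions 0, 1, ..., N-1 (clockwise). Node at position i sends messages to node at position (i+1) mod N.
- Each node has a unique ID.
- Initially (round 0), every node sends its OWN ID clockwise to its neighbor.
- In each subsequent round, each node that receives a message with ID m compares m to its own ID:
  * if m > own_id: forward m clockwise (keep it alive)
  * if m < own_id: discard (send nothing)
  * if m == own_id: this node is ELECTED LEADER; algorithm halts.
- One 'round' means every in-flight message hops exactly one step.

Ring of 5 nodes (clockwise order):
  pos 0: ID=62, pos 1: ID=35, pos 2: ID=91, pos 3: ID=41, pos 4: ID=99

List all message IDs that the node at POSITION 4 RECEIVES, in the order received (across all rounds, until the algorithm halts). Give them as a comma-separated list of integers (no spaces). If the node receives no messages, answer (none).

Round 1: pos1(id35) recv 62: fwd; pos2(id91) recv 35: drop; pos3(id41) recv 91: fwd; pos4(id99) recv 41: drop; pos0(id62) recv 99: fwd
Round 2: pos2(id91) recv 62: drop; pos4(id99) recv 91: drop; pos1(id35) recv 99: fwd
Round 3: pos2(id91) recv 99: fwd
Round 4: pos3(id41) recv 99: fwd
Round 5: pos4(id99) recv 99: ELECTED

Answer: 41,91,99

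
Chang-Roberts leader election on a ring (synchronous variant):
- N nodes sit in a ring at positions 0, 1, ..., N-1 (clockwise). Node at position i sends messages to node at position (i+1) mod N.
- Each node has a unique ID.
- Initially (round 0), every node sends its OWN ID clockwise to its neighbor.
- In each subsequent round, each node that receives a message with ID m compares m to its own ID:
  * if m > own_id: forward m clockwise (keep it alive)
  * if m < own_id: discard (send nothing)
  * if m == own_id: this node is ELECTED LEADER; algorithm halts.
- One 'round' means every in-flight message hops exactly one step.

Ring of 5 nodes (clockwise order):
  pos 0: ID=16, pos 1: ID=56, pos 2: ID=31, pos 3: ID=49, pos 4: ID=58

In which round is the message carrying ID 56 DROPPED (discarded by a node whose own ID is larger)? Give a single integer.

Answer: 3

Derivation:
Round 1: pos1(id56) recv 16: drop; pos2(id31) recv 56: fwd; pos3(id49) recv 31: drop; pos4(id58) recv 49: drop; pos0(id16) recv 58: fwd
Round 2: pos3(id49) recv 56: fwd; pos1(id56) recv 58: fwd
Round 3: pos4(id58) recv 56: drop; pos2(id31) recv 58: fwd
Round 4: pos3(id49) recv 58: fwd
Round 5: pos4(id58) recv 58: ELECTED
Message ID 56 originates at pos 1; dropped at pos 4 in round 3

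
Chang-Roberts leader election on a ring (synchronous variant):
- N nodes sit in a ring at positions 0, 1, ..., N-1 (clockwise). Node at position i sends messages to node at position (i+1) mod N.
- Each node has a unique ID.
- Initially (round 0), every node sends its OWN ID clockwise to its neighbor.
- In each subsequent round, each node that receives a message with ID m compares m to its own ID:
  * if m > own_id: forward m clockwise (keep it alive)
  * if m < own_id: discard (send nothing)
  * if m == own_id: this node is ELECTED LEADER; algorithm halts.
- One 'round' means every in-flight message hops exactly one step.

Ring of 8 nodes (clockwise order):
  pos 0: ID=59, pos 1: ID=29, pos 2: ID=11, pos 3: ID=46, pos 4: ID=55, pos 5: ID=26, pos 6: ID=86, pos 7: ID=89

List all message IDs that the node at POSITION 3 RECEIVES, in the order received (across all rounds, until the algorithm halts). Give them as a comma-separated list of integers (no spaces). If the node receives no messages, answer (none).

Round 1: pos1(id29) recv 59: fwd; pos2(id11) recv 29: fwd; pos3(id46) recv 11: drop; pos4(id55) recv 46: drop; pos5(id26) recv 55: fwd; pos6(id86) recv 26: drop; pos7(id89) recv 86: drop; pos0(id59) recv 89: fwd
Round 2: pos2(id11) recv 59: fwd; pos3(id46) recv 29: drop; pos6(id86) recv 55: drop; pos1(id29) recv 89: fwd
Round 3: pos3(id46) recv 59: fwd; pos2(id11) recv 89: fwd
Round 4: pos4(id55) recv 59: fwd; pos3(id46) recv 89: fwd
Round 5: pos5(id26) recv 59: fwd; pos4(id55) recv 89: fwd
Round 6: pos6(id86) recv 59: drop; pos5(id26) recv 89: fwd
Round 7: pos6(id86) recv 89: fwd
Round 8: pos7(id89) recv 89: ELECTED

Answer: 11,29,59,89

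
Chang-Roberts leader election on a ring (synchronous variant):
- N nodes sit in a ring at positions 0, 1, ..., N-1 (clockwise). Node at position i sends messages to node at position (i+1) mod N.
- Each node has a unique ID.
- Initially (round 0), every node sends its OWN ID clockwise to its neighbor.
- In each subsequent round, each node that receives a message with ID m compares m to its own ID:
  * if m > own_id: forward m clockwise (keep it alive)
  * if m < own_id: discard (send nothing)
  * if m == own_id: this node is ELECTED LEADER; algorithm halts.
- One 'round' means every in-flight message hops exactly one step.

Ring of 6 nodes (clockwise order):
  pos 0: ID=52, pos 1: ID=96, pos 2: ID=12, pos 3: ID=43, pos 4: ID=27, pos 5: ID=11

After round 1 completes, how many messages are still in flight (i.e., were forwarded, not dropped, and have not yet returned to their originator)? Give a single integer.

Round 1: pos1(id96) recv 52: drop; pos2(id12) recv 96: fwd; pos3(id43) recv 12: drop; pos4(id27) recv 43: fwd; pos5(id11) recv 27: fwd; pos0(id52) recv 11: drop
After round 1: 3 messages still in flight

Answer: 3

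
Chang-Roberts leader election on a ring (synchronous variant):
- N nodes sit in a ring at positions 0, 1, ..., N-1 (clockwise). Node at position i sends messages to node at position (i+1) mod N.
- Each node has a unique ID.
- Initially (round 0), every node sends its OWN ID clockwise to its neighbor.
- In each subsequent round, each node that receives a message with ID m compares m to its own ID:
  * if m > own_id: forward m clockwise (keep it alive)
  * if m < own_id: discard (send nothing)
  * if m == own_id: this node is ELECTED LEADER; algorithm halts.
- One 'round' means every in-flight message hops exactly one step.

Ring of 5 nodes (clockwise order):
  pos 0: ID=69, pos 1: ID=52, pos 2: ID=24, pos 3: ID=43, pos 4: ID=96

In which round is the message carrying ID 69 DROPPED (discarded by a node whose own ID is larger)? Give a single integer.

Answer: 4

Derivation:
Round 1: pos1(id52) recv 69: fwd; pos2(id24) recv 52: fwd; pos3(id43) recv 24: drop; pos4(id96) recv 43: drop; pos0(id69) recv 96: fwd
Round 2: pos2(id24) recv 69: fwd; pos3(id43) recv 52: fwd; pos1(id52) recv 96: fwd
Round 3: pos3(id43) recv 69: fwd; pos4(id96) recv 52: drop; pos2(id24) recv 96: fwd
Round 4: pos4(id96) recv 69: drop; pos3(id43) recv 96: fwd
Round 5: pos4(id96) recv 96: ELECTED
Message ID 69 originates at pos 0; dropped at pos 4 in round 4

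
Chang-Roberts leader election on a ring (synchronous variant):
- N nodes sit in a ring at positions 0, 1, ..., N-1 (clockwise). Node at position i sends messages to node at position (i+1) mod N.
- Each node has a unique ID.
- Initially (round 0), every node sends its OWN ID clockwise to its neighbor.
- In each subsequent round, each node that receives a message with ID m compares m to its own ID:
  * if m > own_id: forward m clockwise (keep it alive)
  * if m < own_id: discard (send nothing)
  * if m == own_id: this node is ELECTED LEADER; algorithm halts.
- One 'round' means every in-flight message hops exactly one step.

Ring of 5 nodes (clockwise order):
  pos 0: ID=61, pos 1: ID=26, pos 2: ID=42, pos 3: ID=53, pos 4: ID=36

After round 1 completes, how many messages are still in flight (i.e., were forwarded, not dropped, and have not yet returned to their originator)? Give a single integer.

Round 1: pos1(id26) recv 61: fwd; pos2(id42) recv 26: drop; pos3(id53) recv 42: drop; pos4(id36) recv 53: fwd; pos0(id61) recv 36: drop
After round 1: 2 messages still in flight

Answer: 2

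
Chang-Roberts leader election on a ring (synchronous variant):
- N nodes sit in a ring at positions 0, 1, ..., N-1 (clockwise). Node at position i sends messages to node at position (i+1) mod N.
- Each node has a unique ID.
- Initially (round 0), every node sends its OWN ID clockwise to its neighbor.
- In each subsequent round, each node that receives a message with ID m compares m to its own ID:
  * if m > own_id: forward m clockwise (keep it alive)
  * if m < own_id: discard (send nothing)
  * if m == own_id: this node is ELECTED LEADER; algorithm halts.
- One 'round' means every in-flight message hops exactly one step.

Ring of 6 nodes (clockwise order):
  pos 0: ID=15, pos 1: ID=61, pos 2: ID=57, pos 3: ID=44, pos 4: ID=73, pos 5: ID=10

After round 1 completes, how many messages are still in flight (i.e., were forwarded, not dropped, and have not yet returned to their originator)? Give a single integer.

Answer: 3

Derivation:
Round 1: pos1(id61) recv 15: drop; pos2(id57) recv 61: fwd; pos3(id44) recv 57: fwd; pos4(id73) recv 44: drop; pos5(id10) recv 73: fwd; pos0(id15) recv 10: drop
After round 1: 3 messages still in flight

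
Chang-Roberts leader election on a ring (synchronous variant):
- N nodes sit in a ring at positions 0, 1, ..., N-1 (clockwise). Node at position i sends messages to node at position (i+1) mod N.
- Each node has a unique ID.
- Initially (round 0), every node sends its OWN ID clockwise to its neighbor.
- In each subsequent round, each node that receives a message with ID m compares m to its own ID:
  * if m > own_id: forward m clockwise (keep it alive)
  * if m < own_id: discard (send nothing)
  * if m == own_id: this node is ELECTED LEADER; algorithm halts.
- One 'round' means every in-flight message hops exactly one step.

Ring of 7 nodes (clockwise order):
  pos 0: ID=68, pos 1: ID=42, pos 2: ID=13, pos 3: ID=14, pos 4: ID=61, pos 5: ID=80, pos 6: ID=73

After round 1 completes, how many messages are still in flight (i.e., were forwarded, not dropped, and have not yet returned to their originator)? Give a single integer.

Answer: 4

Derivation:
Round 1: pos1(id42) recv 68: fwd; pos2(id13) recv 42: fwd; pos3(id14) recv 13: drop; pos4(id61) recv 14: drop; pos5(id80) recv 61: drop; pos6(id73) recv 80: fwd; pos0(id68) recv 73: fwd
After round 1: 4 messages still in flight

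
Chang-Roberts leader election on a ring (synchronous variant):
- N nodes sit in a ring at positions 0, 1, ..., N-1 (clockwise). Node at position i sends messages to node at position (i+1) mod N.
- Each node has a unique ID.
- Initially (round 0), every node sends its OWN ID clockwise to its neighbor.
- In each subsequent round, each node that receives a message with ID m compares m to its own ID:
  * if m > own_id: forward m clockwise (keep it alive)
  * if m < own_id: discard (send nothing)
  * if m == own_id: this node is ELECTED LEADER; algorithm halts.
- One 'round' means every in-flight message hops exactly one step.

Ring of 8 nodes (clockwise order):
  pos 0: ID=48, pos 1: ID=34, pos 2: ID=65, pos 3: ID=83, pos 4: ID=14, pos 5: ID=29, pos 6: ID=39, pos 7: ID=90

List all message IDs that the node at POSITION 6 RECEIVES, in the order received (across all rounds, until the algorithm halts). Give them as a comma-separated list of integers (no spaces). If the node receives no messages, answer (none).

Round 1: pos1(id34) recv 48: fwd; pos2(id65) recv 34: drop; pos3(id83) recv 65: drop; pos4(id14) recv 83: fwd; pos5(id29) recv 14: drop; pos6(id39) recv 29: drop; pos7(id90) recv 39: drop; pos0(id48) recv 90: fwd
Round 2: pos2(id65) recv 48: drop; pos5(id29) recv 83: fwd; pos1(id34) recv 90: fwd
Round 3: pos6(id39) recv 83: fwd; pos2(id65) recv 90: fwd
Round 4: pos7(id90) recv 83: drop; pos3(id83) recv 90: fwd
Round 5: pos4(id14) recv 90: fwd
Round 6: pos5(id29) recv 90: fwd
Round 7: pos6(id39) recv 90: fwd
Round 8: pos7(id90) recv 90: ELECTED

Answer: 29,83,90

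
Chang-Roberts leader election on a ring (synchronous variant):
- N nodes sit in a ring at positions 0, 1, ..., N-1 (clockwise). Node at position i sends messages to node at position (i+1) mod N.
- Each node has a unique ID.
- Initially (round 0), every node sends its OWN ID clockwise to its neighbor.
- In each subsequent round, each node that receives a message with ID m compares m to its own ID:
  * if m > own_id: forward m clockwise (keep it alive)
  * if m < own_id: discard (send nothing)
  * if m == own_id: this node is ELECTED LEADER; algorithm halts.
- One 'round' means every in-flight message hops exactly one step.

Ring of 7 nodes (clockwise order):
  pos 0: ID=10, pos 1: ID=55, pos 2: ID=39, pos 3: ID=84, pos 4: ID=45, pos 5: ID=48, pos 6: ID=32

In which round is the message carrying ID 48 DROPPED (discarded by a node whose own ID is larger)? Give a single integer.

Round 1: pos1(id55) recv 10: drop; pos2(id39) recv 55: fwd; pos3(id84) recv 39: drop; pos4(id45) recv 84: fwd; pos5(id48) recv 45: drop; pos6(id32) recv 48: fwd; pos0(id10) recv 32: fwd
Round 2: pos3(id84) recv 55: drop; pos5(id48) recv 84: fwd; pos0(id10) recv 48: fwd; pos1(id55) recv 32: drop
Round 3: pos6(id32) recv 84: fwd; pos1(id55) recv 48: drop
Round 4: pos0(id10) recv 84: fwd
Round 5: pos1(id55) recv 84: fwd
Round 6: pos2(id39) recv 84: fwd
Round 7: pos3(id84) recv 84: ELECTED
Message ID 48 originates at pos 5; dropped at pos 1 in round 3

Answer: 3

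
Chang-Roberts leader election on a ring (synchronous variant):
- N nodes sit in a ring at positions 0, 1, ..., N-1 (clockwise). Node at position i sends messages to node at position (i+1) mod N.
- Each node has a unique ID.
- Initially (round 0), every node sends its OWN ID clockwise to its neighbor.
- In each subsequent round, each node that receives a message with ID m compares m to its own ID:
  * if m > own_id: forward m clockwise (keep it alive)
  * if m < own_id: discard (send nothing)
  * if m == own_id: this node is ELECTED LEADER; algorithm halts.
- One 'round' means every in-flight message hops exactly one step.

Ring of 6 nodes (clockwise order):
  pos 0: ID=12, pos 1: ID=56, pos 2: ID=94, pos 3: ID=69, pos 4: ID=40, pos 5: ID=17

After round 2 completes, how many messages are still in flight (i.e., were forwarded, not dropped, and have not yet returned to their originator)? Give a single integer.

Round 1: pos1(id56) recv 12: drop; pos2(id94) recv 56: drop; pos3(id69) recv 94: fwd; pos4(id40) recv 69: fwd; pos5(id17) recv 40: fwd; pos0(id12) recv 17: fwd
Round 2: pos4(id40) recv 94: fwd; pos5(id17) recv 69: fwd; pos0(id12) recv 40: fwd; pos1(id56) recv 17: drop
After round 2: 3 messages still in flight

Answer: 3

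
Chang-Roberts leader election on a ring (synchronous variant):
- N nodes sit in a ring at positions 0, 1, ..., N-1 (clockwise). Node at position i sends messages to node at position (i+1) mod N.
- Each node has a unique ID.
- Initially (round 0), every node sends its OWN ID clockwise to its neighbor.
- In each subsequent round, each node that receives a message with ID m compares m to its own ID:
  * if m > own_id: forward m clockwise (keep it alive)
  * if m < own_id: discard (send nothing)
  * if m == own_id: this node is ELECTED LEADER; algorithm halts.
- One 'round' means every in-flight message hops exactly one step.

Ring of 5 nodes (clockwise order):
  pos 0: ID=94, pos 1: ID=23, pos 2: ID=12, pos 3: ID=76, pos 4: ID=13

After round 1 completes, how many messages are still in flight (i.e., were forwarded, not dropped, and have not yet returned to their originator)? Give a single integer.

Answer: 3

Derivation:
Round 1: pos1(id23) recv 94: fwd; pos2(id12) recv 23: fwd; pos3(id76) recv 12: drop; pos4(id13) recv 76: fwd; pos0(id94) recv 13: drop
After round 1: 3 messages still in flight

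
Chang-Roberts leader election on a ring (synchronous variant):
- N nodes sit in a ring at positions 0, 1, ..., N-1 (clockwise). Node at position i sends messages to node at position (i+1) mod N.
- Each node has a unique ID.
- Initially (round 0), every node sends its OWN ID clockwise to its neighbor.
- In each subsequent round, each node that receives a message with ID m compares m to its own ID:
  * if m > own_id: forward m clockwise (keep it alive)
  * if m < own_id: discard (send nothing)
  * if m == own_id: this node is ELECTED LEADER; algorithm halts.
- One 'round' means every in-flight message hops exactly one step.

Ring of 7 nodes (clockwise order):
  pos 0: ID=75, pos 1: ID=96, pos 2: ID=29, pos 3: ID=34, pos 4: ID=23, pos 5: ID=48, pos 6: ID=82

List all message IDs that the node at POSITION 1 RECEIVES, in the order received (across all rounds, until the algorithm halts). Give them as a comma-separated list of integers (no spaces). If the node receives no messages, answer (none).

Answer: 75,82,96

Derivation:
Round 1: pos1(id96) recv 75: drop; pos2(id29) recv 96: fwd; pos3(id34) recv 29: drop; pos4(id23) recv 34: fwd; pos5(id48) recv 23: drop; pos6(id82) recv 48: drop; pos0(id75) recv 82: fwd
Round 2: pos3(id34) recv 96: fwd; pos5(id48) recv 34: drop; pos1(id96) recv 82: drop
Round 3: pos4(id23) recv 96: fwd
Round 4: pos5(id48) recv 96: fwd
Round 5: pos6(id82) recv 96: fwd
Round 6: pos0(id75) recv 96: fwd
Round 7: pos1(id96) recv 96: ELECTED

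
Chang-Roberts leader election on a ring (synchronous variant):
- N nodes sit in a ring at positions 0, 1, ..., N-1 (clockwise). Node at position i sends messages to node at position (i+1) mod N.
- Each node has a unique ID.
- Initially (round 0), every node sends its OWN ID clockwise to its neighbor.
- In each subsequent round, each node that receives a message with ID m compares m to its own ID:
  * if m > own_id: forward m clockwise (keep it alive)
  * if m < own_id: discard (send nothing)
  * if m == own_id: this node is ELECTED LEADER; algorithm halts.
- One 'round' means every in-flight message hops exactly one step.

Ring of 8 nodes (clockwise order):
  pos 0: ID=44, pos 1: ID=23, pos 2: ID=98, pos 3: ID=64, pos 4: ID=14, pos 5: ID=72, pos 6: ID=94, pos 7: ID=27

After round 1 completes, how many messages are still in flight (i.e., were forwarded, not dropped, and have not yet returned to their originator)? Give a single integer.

Round 1: pos1(id23) recv 44: fwd; pos2(id98) recv 23: drop; pos3(id64) recv 98: fwd; pos4(id14) recv 64: fwd; pos5(id72) recv 14: drop; pos6(id94) recv 72: drop; pos7(id27) recv 94: fwd; pos0(id44) recv 27: drop
After round 1: 4 messages still in flight

Answer: 4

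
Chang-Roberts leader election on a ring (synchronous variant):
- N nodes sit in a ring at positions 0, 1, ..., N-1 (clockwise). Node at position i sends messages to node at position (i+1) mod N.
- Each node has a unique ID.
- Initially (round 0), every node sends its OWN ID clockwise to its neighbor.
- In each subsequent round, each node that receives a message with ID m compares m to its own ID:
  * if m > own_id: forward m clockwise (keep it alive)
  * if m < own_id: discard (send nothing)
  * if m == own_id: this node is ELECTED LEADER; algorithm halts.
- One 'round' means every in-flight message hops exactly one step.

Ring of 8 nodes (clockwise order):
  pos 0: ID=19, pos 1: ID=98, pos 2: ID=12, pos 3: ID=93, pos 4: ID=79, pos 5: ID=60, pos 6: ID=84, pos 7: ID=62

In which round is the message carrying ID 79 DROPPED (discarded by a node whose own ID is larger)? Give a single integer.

Answer: 2

Derivation:
Round 1: pos1(id98) recv 19: drop; pos2(id12) recv 98: fwd; pos3(id93) recv 12: drop; pos4(id79) recv 93: fwd; pos5(id60) recv 79: fwd; pos6(id84) recv 60: drop; pos7(id62) recv 84: fwd; pos0(id19) recv 62: fwd
Round 2: pos3(id93) recv 98: fwd; pos5(id60) recv 93: fwd; pos6(id84) recv 79: drop; pos0(id19) recv 84: fwd; pos1(id98) recv 62: drop
Round 3: pos4(id79) recv 98: fwd; pos6(id84) recv 93: fwd; pos1(id98) recv 84: drop
Round 4: pos5(id60) recv 98: fwd; pos7(id62) recv 93: fwd
Round 5: pos6(id84) recv 98: fwd; pos0(id19) recv 93: fwd
Round 6: pos7(id62) recv 98: fwd; pos1(id98) recv 93: drop
Round 7: pos0(id19) recv 98: fwd
Round 8: pos1(id98) recv 98: ELECTED
Message ID 79 originates at pos 4; dropped at pos 6 in round 2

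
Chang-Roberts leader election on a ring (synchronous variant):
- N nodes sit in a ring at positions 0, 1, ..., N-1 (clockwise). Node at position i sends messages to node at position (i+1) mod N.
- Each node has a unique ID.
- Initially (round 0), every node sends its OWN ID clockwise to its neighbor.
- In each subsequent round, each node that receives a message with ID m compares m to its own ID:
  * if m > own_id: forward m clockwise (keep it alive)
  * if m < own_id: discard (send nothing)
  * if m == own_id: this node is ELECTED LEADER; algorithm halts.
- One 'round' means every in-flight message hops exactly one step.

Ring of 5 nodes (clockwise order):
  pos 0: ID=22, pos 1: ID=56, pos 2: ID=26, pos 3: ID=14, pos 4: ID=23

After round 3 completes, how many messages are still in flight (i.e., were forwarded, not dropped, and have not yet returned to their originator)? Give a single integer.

Round 1: pos1(id56) recv 22: drop; pos2(id26) recv 56: fwd; pos3(id14) recv 26: fwd; pos4(id23) recv 14: drop; pos0(id22) recv 23: fwd
Round 2: pos3(id14) recv 56: fwd; pos4(id23) recv 26: fwd; pos1(id56) recv 23: drop
Round 3: pos4(id23) recv 56: fwd; pos0(id22) recv 26: fwd
After round 3: 2 messages still in flight

Answer: 2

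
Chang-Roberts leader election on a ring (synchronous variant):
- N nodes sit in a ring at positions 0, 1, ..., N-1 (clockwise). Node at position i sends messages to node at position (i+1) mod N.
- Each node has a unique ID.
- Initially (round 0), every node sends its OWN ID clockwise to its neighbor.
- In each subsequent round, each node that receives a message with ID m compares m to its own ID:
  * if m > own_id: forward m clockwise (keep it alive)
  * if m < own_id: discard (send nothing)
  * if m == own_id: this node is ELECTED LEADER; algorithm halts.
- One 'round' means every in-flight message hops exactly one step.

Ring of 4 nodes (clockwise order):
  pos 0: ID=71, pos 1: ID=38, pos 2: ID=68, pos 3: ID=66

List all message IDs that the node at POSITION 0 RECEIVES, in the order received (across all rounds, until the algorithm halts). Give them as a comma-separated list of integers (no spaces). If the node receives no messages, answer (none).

Round 1: pos1(id38) recv 71: fwd; pos2(id68) recv 38: drop; pos3(id66) recv 68: fwd; pos0(id71) recv 66: drop
Round 2: pos2(id68) recv 71: fwd; pos0(id71) recv 68: drop
Round 3: pos3(id66) recv 71: fwd
Round 4: pos0(id71) recv 71: ELECTED

Answer: 66,68,71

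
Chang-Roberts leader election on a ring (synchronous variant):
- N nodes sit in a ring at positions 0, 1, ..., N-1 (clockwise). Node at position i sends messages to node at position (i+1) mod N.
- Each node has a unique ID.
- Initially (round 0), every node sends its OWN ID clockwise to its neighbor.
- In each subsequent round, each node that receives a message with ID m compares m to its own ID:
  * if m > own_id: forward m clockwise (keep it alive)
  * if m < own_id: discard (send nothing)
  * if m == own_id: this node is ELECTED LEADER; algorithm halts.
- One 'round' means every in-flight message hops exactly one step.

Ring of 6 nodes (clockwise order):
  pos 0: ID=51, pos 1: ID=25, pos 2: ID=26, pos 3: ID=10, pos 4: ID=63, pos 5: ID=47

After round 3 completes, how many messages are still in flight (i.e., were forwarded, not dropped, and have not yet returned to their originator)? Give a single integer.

Round 1: pos1(id25) recv 51: fwd; pos2(id26) recv 25: drop; pos3(id10) recv 26: fwd; pos4(id63) recv 10: drop; pos5(id47) recv 63: fwd; pos0(id51) recv 47: drop
Round 2: pos2(id26) recv 51: fwd; pos4(id63) recv 26: drop; pos0(id51) recv 63: fwd
Round 3: pos3(id10) recv 51: fwd; pos1(id25) recv 63: fwd
After round 3: 2 messages still in flight

Answer: 2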